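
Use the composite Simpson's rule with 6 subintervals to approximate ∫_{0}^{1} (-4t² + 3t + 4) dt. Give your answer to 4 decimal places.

4.1667

h = (1 − 0)/6 = 0.166667.
Nodes t₀,…,t₆ = 0, 0.166667, 0.333333, 0.5, 0.666667, 0.833333, 1.
f(t) = -4t² + 3t + 4: f₀=4, f₁=4.388889, f₂=4.555556, f₃=4.5, f₄=4.222222, f₅=3.722222, f₆=3.
(h/3)·[f₀ + 4f₁ + 2f₂ + 4f₃ + 2f₄ + 4f₅ + f₆] = 0.055556·(75) = 4.1667.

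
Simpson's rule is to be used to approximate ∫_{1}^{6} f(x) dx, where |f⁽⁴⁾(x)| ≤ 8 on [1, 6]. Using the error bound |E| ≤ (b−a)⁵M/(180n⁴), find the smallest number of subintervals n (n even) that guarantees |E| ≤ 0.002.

Need 25000/(180n⁴) ≤ 0.002.
n⁴ ≥ 25000/(180·0.002) = 69444.4 ⇒ n ≥ 16.2334, so the smallest even n is 18. (n must be even for Simpson's rule.)

18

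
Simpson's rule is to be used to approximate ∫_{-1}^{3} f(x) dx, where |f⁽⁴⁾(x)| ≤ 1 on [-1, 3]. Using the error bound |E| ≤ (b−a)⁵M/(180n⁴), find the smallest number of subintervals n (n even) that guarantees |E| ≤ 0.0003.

12

Need 1024/(180n⁴) ≤ 0.0003.
n⁴ ≥ 1024/(180·0.0003) = 18963 ⇒ n ≥ 11.7348, so the smallest even n is 12. (n must be even for Simpson's rule.)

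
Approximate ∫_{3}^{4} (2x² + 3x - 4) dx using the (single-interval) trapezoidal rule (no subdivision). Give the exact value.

31.5

T = (b−a)/2 · [f(3) + f(4)] = 0.5·[23 + 40] = 31.5.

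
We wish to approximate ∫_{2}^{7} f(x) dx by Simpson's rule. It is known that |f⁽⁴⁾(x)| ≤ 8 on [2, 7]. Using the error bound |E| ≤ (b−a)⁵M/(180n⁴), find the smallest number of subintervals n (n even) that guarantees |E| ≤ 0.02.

10

Need 25000/(180n⁴) ≤ 0.02.
n⁴ ≥ 25000/(180·0.02) = 6944.44 ⇒ n ≥ 9.1287, so the smallest even n is 10. (n must be even for Simpson's rule.)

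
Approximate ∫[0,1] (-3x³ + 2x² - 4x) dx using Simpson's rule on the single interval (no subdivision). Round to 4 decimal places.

-2.0833

S = (b−a)/6 · [f(0) + 4f(0.5) + f(1)] = 0.166667·[0 + 4·(-1.875) + (-5)] = -2.0833.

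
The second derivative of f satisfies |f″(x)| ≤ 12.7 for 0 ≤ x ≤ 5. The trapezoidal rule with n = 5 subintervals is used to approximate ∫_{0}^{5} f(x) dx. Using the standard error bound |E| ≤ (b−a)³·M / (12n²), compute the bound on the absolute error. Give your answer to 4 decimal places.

|E| ≤ (5)³·12.7 / (12·5²) = 1587.5/300 = 5.2917.

5.2917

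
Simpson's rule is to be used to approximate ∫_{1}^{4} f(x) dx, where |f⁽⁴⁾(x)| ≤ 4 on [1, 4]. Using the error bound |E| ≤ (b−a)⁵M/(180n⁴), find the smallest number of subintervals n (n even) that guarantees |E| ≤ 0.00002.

24

Need 972/(180n⁴) ≤ 0.00002.
n⁴ ≥ 972/(180·0.00002) = 270000 ⇒ n ≥ 22.7951, so the smallest even n is 24. (n must be even for Simpson's rule.)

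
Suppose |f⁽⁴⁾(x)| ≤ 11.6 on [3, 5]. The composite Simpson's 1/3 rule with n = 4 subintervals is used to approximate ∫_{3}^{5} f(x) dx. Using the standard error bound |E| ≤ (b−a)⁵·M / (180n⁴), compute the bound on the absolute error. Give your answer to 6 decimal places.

0.008056

|E| ≤ (2)⁵·11.6 / (180·4⁴) = 371.2/46080 = 0.008056.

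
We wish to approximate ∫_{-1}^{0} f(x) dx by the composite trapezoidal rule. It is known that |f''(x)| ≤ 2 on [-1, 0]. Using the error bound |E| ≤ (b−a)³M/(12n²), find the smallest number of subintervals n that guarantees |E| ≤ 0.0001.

41

Need 2/(12n²) ≤ 0.0001.
n² ≥ 2/(12·0.0001) = 1666.67 ⇒ n ≥ 40.8248, so the smallest n is 41.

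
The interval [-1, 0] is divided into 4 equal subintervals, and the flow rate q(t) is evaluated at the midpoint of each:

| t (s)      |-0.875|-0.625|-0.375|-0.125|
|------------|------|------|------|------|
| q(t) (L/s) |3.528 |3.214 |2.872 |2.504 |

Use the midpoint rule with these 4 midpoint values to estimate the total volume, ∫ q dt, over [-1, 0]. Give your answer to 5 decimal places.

3.02950

h = 0.25, n = 4.
h·[y(m₁) + y(m₂) + y(m₃) + y(m₄)] = 0.25·(12.118) = 3.02950.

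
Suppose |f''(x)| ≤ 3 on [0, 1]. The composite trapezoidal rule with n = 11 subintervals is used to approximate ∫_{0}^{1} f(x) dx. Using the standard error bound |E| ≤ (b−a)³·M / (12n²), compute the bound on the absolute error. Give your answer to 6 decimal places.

0.002066

|E| ≤ (1)³·3 / (12·11²) = 3/1452 = 0.002066.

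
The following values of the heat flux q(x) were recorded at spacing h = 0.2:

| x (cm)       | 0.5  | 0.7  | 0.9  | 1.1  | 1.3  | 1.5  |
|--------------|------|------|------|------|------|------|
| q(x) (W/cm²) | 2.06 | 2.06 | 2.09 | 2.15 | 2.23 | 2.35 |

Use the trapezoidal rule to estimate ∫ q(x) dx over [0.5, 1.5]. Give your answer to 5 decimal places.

2.14700

h = 0.2, n = 5.
(h/2)·[y₀ + 2y₁ + 2y₂ + 2y₃ + 2y₄ + y₅] = 0.1·(21.47) = 2.14700.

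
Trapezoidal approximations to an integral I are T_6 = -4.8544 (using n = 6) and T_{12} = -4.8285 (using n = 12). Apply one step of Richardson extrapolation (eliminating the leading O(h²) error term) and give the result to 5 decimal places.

-4.81987

R = (4·T_{12} − T_6) / 3 = (4·(-4.8285) − (-4.8544))/3 = (-14.4596)/3 = -4.81987.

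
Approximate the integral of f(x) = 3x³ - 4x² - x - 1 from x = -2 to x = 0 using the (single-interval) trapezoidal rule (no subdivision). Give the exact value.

-40

T = (b−a)/2 · [f(-2) + f(0)] = 1·[(-39) + (-1)] = -40.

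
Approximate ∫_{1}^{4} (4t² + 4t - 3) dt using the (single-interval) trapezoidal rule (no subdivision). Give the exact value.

123

T = (b−a)/2 · [f(1) + f(4)] = 1.5·[5 + 77] = 123.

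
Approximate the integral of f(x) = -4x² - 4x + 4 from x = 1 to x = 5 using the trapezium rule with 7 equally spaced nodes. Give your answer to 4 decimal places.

-198.5185

h = (5 − 1)/6 = 0.666667.
Nodes x₀,…,x₆ = 1, 1.666667, 2.333333, 3, 3.666667, 4.333333, 5.
f(x) = -4x² - 4x + 4: f₀=-4, f₁=-13.777778, f₂=-27.111111, f₃=-44, f₄=-64.444444, f₅=-88.444444, f₆=-116.
(h/2)·[f₀ + 2f₁ + 2f₂ + 2f₃ + 2f₄ + 2f₅ + f₆] = 0.333333·(-595.555556) = -198.5185.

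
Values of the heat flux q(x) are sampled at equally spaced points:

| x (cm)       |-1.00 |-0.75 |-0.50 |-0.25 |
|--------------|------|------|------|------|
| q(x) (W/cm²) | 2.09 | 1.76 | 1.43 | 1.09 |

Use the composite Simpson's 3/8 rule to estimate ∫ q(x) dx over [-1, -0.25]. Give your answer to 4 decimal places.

h = 0.25, n = 3.
(3h/8)·[y₀ + 3y₁ + 3y₂ + y₃] = 0.09375·(12.75) = 1.1953.

1.1953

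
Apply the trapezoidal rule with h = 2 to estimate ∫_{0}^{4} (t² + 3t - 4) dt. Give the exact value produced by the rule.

h = (4 − 0)/2 = 2.
Nodes t₀,…,t₂ = 0, 2, 4.
f(t) = t² + 3t - 4: f₀=-4, f₁=6, f₂=24.
(h/2)·[f₀ + 2f₁ + f₂] = 1·(32) = 32.

32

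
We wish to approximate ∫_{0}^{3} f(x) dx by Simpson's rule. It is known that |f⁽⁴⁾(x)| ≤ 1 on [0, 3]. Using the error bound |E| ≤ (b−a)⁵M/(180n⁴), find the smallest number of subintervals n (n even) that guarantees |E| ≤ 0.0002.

10

Need 243/(180n⁴) ≤ 0.0002.
n⁴ ≥ 243/(180·0.0002) = 6750 ⇒ n ≥ 9.0641, so the smallest even n is 10. (n must be even for Simpson's rule.)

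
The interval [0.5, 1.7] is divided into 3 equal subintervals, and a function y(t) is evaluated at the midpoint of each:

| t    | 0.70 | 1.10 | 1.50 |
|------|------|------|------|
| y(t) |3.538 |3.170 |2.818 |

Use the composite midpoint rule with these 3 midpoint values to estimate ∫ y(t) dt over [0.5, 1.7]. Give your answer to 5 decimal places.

3.81040

h = 0.4, n = 3.
h·[y(m₁) + y(m₂) + y(m₃)] = 0.4·(9.526) = 3.81040.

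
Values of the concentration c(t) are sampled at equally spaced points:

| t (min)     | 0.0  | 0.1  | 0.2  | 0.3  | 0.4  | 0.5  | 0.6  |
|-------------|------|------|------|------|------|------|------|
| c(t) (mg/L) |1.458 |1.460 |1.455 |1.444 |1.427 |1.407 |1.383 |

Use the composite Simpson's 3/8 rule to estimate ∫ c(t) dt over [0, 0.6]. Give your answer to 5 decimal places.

0.86160

h = 0.1, n = 6.
(3h/8)·[y₀ + 3y₁ + 3y₂ + 2y₃ + 3y₄ + 3y₅ + y₆] = 0.0375·(22.976) = 0.86160.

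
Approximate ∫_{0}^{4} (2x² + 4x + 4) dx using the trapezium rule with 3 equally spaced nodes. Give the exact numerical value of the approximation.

h = (4 − 0)/2 = 2.
Nodes x₀,…,x₂ = 0, 2, 4.
f(x) = 2x² + 4x + 4: f₀=4, f₁=20, f₂=52.
(h/2)·[f₀ + 2f₁ + f₂] = 1·(96) = 96.

96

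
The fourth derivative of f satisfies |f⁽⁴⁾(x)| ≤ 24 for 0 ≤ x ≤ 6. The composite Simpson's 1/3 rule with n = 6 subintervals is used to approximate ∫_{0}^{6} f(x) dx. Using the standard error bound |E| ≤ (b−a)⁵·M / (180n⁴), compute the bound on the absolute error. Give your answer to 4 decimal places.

|E| ≤ (6)⁵·24 / (180·6⁴) = 186624/233280 = 0.8000.

0.8000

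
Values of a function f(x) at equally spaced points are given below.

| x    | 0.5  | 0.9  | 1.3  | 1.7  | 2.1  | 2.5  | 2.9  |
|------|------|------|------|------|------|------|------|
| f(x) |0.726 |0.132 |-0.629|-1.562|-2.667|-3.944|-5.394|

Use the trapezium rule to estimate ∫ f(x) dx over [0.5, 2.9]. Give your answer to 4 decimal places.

h = 0.4, n = 6.
(h/2)·[y₀ + 2y₁ + 2y₂ + 2y₃ + 2y₄ + 2y₅ + y₆] = 0.2·(-22.008) = -4.4016.

-4.4016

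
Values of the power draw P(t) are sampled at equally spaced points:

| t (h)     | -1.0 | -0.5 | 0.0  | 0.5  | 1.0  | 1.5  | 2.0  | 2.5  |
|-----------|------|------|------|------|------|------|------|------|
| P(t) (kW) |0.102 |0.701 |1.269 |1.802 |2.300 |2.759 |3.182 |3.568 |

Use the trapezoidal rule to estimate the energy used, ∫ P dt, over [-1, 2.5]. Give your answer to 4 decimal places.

6.9240

h = 0.5, n = 7.
(h/2)·[y₀ + 2y₁ + 2y₂ + 2y₃ + 2y₄ + 2y₅ + 2y₆ + y₇] = 0.25·(27.696) = 6.9240.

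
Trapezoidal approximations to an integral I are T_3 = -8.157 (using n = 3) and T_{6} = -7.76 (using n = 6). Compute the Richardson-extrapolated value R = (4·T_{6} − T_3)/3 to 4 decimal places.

R = (4·T_{6} − T_3) / 3 = (4·(-7.76) − (-8.157))/3 = (-22.883)/3 = -7.6277.

-7.6277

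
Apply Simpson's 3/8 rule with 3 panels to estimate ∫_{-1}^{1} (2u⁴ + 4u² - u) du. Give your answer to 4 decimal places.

h = (1 − (-1))/3 = 0.666667.
Nodes u₀,…,u₃ = -1, -0.333333, 0.333333, 1.
f(u) = 2u⁴ + 4u² - u: f₀=7, f₁=0.802469, f₂=0.135802, f₃=5.
(3h/8)·[f₀ + 3f₁ + 3f₂ + f₃] = 0.25·(14.814815) = 3.7037.

3.7037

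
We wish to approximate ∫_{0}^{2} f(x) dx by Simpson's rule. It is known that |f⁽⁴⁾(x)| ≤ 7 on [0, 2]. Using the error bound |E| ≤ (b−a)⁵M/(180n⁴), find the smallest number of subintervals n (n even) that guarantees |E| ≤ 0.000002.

30

Need 224/(180n⁴) ≤ 0.000002.
n⁴ ≥ 224/(180·0.000002) = 622222 ⇒ n ≥ 28.0858, so the smallest even n is 30. (n must be even for Simpson's rule.)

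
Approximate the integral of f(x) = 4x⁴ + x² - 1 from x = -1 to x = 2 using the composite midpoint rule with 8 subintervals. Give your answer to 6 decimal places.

25.528015

h = (2 − (-1))/8 = 0.375.
Midpoints m₁,…,m₈ = -0.8125, -0.4375, -0.0625, 0.3125, 0.6875, 1.0625, 1.4375, 1.8125.
f(m₁)=1.40338134765625, f(m₂)=-0.66204833984375, f(m₃)=-0.99603271484375, f(m₄)=-0.86419677734375, f(m₅)=0.36627197265625, f(m₆)=5.22662353515625, f(m₇)=18.14654541015625, f(m₈)=45.45416259765625.
h·[f(m₁) + f(m₂) + f(m₃) + f(m₄) + f(m₅) + f(m₆) + f(m₇) + f(m₈)] = 0.375·(68.07470703125) = 25.528015.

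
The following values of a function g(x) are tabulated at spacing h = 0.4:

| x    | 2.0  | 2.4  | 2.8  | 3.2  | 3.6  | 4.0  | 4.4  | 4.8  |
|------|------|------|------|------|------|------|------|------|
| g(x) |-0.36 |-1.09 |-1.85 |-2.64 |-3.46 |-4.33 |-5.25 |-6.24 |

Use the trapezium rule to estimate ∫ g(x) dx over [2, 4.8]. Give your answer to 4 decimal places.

-8.7680

h = 0.4, n = 7.
(h/2)·[y₀ + 2y₁ + 2y₂ + 2y₃ + 2y₄ + 2y₅ + 2y₆ + y₇] = 0.2·(-43.84) = -8.7680.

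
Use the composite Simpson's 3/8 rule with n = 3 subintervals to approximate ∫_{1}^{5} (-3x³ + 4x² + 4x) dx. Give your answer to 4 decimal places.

-254.6667

h = (5 − 1)/3 = 1.333333.
Nodes x₀,…,x₃ = 1, 2.333333, 3.666667, 5.
f(x) = -3x³ + 4x² + 4x: f₀=5, f₁=-7, f₂=-79.444444, f₃=-255.
(3h/8)·[f₀ + 3f₁ + 3f₂ + f₃] = 0.5·(-509.333333) = -254.6667.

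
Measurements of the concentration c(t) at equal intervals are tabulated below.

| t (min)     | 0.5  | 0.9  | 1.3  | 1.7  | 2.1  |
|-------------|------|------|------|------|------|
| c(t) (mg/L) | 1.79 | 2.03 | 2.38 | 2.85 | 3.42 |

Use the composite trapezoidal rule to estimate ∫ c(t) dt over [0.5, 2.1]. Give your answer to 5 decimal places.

h = 0.4, n = 4.
(h/2)·[y₀ + 2y₁ + 2y₂ + 2y₃ + y₄] = 0.2·(19.73) = 3.94600.

3.94600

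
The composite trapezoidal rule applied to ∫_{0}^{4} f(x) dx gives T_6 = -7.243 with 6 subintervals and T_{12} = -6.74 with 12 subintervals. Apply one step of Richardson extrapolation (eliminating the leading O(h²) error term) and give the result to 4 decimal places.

-6.5723

R = (4·T_{12} − T_6) / 3 = (4·(-6.74) − (-7.243))/3 = (-19.717)/3 = -6.5723.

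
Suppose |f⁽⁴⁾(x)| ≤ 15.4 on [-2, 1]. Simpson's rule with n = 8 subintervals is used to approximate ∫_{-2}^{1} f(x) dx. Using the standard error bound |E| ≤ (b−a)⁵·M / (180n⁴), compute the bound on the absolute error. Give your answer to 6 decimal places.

|E| ≤ (3)⁵·15.4 / (180·8⁴) = 3742.2/737280 = 0.005076.

0.005076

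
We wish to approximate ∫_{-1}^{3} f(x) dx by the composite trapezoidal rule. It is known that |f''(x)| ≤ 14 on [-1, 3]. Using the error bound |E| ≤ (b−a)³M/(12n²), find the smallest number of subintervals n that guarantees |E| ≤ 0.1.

28

Need 896/(12n²) ≤ 0.1.
n² ≥ 896/(12·0.1) = 746.667 ⇒ n ≥ 27.3252, so the smallest n is 28.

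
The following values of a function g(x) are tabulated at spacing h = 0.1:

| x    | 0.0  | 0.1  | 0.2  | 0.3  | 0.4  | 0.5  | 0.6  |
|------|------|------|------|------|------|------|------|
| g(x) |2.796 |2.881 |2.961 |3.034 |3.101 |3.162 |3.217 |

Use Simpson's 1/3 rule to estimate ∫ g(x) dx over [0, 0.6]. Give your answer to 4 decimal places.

h = 0.1, n = 6.
(h/3)·[y₀ + 4y₁ + 2y₂ + 4y₃ + 2y₄ + 4y₅ + y₆] = 0.033333·(54.445) = 1.8148.

1.8148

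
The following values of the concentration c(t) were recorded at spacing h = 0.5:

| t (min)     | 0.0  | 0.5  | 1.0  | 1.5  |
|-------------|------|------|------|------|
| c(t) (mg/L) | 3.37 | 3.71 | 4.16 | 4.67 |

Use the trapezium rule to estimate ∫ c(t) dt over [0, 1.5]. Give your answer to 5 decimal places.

5.94500

h = 0.5, n = 3.
(h/2)·[y₀ + 2y₁ + 2y₂ + y₃] = 0.25·(23.78) = 5.94500.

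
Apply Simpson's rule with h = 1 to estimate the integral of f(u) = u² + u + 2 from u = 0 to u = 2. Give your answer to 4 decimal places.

8.6667

h = (2 − 0)/2 = 1.
Nodes u₀,…,u₂ = 0, 1, 2.
f(u) = u² + u + 2: f₀=2, f₁=4, f₂=8.
(h/3)·[f₀ + 4f₁ + f₂] = 0.333333·(26) = 8.6667.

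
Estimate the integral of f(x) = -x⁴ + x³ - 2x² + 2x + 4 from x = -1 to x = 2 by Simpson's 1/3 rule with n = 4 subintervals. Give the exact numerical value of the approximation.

6.0234375

h = (2 − (-1))/4 = 0.75.
Nodes x₀,…,x₄ = -1, -0.25, 0.5, 1.25, 2.
f(x) = -x⁴ + x³ - 2x² + 2x + 4: f₀=-2, f₁=3.35546875, f₂=4.5625, f₃=2.88671875, f₄=-8.
(h/3)·[f₀ + 4f₁ + 2f₂ + 4f₃ + f₄] = 0.25·(24.09375) = 6.0234375.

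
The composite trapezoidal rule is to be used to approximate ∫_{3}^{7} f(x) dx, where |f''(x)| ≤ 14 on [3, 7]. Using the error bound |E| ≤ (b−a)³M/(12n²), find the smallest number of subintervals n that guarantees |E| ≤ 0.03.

Need 896/(12n²) ≤ 0.03.
n² ≥ 896/(12·0.03) = 2488.89 ⇒ n ≥ 49.8888, so the smallest n is 50.

50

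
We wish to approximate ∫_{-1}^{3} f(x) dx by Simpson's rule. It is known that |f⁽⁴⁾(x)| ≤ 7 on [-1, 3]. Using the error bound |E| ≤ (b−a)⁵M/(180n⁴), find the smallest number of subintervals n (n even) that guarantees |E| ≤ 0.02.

8

Need 7168/(180n⁴) ≤ 0.02.
n⁴ ≥ 7168/(180·0.02) = 1991.11 ⇒ n ≥ 6.6800, so the smallest even n is 8. (n must be even for Simpson's rule.)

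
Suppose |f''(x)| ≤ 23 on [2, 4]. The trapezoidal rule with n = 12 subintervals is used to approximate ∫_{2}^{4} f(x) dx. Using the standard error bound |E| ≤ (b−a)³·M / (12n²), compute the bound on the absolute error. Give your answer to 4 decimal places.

0.1065

|E| ≤ (2)³·23 / (12·12²) = 184/1728 = 0.1065.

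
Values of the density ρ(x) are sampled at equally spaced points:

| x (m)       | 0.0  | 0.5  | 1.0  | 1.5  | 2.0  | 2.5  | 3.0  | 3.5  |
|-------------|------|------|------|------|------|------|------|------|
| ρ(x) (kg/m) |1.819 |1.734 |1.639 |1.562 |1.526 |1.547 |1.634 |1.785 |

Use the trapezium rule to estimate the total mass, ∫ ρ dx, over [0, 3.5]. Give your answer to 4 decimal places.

5.7220

h = 0.5, n = 7.
(h/2)·[y₀ + 2y₁ + 2y₂ + 2y₃ + 2y₄ + 2y₅ + 2y₆ + y₇] = 0.25·(22.888) = 5.7220.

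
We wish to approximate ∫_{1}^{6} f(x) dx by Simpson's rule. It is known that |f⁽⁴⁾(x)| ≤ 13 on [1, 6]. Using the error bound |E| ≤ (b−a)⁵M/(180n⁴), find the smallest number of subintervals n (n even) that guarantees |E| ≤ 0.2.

Need 40625/(180n⁴) ≤ 0.2.
n⁴ ≥ 40625/(180·0.2) = 1128.47 ⇒ n ≥ 5.7959, so the smallest even n is 6. (n must be even for Simpson's rule.)

6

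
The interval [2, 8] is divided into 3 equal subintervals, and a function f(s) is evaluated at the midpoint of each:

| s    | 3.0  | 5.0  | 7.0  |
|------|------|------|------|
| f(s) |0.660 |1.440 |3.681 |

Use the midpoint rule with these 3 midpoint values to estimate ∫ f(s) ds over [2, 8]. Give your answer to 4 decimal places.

h = 2, n = 3.
h·[y(m₁) + y(m₂) + y(m₃)] = 2·(5.781) = 11.5620.

11.5620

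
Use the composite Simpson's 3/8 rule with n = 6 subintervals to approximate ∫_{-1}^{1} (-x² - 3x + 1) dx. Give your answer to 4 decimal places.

1.3333

h = (1 − (-1))/6 = 0.333333.
Nodes x₀,…,x₆ = -1, -0.666667, -0.333333, 0, 0.333333, 0.666667, 1.
f(x) = -x² - 3x + 1: f₀=3, f₁=2.555556, f₂=1.888889, f₃=1, f₄=-0.111111, f₅=-1.444444, f₆=-3.
(3h/8)·[f₀ + 3f₁ + 3f₂ + 2f₃ + 3f₄ + 3f₅ + f₆] = 0.125·(10.666667) = 1.3333.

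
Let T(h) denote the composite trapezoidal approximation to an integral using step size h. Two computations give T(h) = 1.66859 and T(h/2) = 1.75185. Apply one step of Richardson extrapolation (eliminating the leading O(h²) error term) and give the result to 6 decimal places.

R = (4·T(h/2) − T(h)) / 3 = (4·1.75185 − 1.66859)/3 = (5.33881)/3 = 1.779603.

1.779603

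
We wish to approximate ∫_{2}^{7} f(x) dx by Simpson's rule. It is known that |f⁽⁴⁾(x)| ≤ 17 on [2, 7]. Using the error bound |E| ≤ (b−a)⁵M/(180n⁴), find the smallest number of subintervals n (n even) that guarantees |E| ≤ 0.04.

10

Need 53125/(180n⁴) ≤ 0.04.
n⁴ ≥ 53125/(180·0.04) = 7378.47 ⇒ n ≥ 9.2681, so the smallest even n is 10. (n must be even for Simpson's rule.)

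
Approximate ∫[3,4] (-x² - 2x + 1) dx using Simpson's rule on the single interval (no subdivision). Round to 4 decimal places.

S = (b−a)/6 · [f(3) + 4f(3.5) + f(4)] = 0.166667·[(-14) + 4·(-18.25) + (-23)] = -18.3333.

-18.3333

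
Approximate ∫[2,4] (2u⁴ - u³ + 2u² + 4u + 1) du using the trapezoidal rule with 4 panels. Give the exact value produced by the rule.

h = (4 − 2)/4 = 0.5.
Nodes u₀,…,u₄ = 2, 2.5, 3, 3.5, 4.
f(u) = 2u⁴ - u³ + 2u² + 4u + 1: f₀=41, f₁=86, f₂=166, f₃=296.75, f₄=497.
(h/2)·[f₀ + 2f₁ + 2f₂ + 2f₃ + f₄] = 0.25·(1635.5) = 408.875.

408.875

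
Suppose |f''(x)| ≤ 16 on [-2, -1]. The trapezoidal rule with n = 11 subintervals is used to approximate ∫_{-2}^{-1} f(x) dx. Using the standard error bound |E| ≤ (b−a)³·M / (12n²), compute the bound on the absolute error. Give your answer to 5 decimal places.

|E| ≤ (1)³·16 / (12·11²) = 16/1452 = 0.01102.

0.01102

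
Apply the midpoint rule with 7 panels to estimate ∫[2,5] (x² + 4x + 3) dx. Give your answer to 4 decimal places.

89.9541

h = (5 − 2)/7 = 0.428571.
Midpoints m₁,…,m₇ = 2.214286, 2.642857, 3.071429, 3.5, 3.928571, 4.357143, 4.785714.
f(m₁)=16.760204, f(m₂)=20.556122, f(m₃)=24.719388, f(m₄)=29.25, f(m₅)=34.147959, f(m₆)=39.413265, f(m₇)=45.045918.
h·[f(m₁) + f(m₂) + f(m₃) + f(m₄) + f(m₅) + f(m₆) + f(m₇)] = 0.428571·(209.892857) = 89.9541.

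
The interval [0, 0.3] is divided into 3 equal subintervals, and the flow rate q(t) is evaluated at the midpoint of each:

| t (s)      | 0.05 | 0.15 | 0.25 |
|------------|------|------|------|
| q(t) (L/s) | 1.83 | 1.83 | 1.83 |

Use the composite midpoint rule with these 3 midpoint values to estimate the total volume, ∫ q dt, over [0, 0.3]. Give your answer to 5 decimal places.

0.54900

h = 0.1, n = 3.
h·[y(m₁) + y(m₂) + y(m₃)] = 0.1·(5.49) = 0.54900.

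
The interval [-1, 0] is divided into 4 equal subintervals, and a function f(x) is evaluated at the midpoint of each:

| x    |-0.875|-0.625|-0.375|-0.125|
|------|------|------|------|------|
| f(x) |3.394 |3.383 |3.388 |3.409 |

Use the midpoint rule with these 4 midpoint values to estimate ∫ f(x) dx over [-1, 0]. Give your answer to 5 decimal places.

h = 0.25, n = 4.
h·[y(m₁) + y(m₂) + y(m₃) + y(m₄)] = 0.25·(13.574) = 3.39350.

3.39350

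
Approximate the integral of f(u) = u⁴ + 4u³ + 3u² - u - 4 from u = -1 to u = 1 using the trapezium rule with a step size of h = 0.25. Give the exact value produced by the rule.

-5.49609375

h = (1 − (-1))/8 = 0.25.
Nodes u₀,…,u₈ = -1, -0.75, -0.5, -0.25, 0, 0.25, 0.5, 0.75, 1.
f(u) = u⁴ + 4u³ + 3u² - u - 4: f₀=-3, f₁=-2.93359375, f₂=-3.1875, f₃=-3.62109375, f₄=-4, f₅=-3.99609375, f₆=-3.1875, f₇=-1.05859375, f₈=3.
(h/2)·[f₀ + 2f₁ + 2f₂ + 2f₃ + 2f₄ + 2f₅ + 2f₆ + 2f₇ + f₈] = 0.125·(-43.96875) = -5.49609375.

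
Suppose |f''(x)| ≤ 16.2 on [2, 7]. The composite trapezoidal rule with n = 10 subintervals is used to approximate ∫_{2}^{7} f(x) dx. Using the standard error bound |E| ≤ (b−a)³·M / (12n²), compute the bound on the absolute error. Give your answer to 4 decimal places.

|E| ≤ (5)³·16.2 / (12·10²) = 2025/1200 = 1.6875.

1.6875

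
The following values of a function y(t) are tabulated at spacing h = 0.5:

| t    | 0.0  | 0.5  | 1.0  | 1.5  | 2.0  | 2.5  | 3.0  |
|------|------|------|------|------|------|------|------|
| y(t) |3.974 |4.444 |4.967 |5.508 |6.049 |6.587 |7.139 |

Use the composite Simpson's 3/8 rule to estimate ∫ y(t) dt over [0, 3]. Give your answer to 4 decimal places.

h = 0.5, n = 6.
(3h/8)·[y₀ + 3y₁ + 3y₂ + 2y₃ + 3y₄ + 3y₅ + y₆] = 0.1875·(88.270) = 16.5506.

16.5506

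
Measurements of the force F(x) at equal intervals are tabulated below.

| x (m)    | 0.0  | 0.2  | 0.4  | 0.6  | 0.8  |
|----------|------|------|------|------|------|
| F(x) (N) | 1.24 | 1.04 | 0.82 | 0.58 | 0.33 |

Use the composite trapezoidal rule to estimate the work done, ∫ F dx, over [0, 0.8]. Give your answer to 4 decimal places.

0.6450

h = 0.2, n = 4.
(h/2)·[y₀ + 2y₁ + 2y₂ + 2y₃ + y₄] = 0.1·(6.45) = 0.6450.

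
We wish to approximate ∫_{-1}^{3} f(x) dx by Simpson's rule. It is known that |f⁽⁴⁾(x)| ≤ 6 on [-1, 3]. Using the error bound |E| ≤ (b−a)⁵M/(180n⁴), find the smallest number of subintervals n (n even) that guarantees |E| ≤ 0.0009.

Need 6144/(180n⁴) ≤ 0.0009.
n⁴ ≥ 6144/(180·0.0009) = 37925.9 ⇒ n ≥ 13.9551, so the smallest even n is 14. (n must be even for Simpson's rule.)

14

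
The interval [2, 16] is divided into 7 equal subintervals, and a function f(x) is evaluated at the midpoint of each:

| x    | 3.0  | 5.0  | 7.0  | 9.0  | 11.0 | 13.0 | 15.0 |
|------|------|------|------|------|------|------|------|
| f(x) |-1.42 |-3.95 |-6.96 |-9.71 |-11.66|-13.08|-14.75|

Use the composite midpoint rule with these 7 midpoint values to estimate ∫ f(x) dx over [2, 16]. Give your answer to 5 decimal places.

h = 2, n = 7.
h·[y(m₁) + y(m₂) + y(m₃) + y(m₄) + y(m₅) + y(m₆) + y(m₇)] = 2·(-61.53) = -123.06000.

-123.06000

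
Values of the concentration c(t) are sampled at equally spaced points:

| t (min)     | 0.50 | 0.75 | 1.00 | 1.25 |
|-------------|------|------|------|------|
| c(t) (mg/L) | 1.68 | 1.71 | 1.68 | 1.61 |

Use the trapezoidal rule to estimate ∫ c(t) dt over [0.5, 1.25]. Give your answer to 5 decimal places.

h = 0.25, n = 3.
(h/2)·[y₀ + 2y₁ + 2y₂ + y₃] = 0.125·(10.07) = 1.25875.

1.25875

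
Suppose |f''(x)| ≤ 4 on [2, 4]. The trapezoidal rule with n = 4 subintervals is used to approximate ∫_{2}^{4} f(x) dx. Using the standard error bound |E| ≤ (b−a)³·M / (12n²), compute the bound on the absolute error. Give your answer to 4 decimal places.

0.1667

|E| ≤ (2)³·4 / (12·4²) = 32/192 = 0.1667.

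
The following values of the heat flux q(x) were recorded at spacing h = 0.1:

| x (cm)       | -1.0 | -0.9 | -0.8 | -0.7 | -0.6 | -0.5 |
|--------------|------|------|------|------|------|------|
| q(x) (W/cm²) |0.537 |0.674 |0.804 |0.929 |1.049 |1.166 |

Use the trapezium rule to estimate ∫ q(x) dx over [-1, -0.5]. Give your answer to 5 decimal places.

0.43075

h = 0.1, n = 5.
(h/2)·[y₀ + 2y₁ + 2y₂ + 2y₃ + 2y₄ + y₅] = 0.05·(8.615) = 0.43075.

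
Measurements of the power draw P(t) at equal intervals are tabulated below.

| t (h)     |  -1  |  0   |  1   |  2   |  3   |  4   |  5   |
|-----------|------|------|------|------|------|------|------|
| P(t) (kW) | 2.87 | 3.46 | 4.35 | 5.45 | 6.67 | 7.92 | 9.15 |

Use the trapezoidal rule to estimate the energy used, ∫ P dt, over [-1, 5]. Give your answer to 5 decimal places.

h = 1, n = 6.
(h/2)·[y₀ + 2y₁ + 2y₂ + 2y₃ + 2y₄ + 2y₅ + y₆] = 0.5·(67.72) = 33.86000.

33.86000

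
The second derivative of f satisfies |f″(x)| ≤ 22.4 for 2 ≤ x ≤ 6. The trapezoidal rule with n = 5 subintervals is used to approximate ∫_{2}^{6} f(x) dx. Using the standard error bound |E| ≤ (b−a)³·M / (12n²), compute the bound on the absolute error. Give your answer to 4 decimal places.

|E| ≤ (4)³·22.4 / (12·5²) = 1433.6/300 = 4.7787.

4.7787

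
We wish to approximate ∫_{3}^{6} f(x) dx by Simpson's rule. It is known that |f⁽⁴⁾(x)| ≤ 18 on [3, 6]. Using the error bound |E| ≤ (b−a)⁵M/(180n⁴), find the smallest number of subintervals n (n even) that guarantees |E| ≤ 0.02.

Need 4374/(180n⁴) ≤ 0.02.
n⁴ ≥ 4374/(180·0.02) = 1215 ⇒ n ≥ 5.9040, so the smallest even n is 6. (n must be even for Simpson's rule.)

6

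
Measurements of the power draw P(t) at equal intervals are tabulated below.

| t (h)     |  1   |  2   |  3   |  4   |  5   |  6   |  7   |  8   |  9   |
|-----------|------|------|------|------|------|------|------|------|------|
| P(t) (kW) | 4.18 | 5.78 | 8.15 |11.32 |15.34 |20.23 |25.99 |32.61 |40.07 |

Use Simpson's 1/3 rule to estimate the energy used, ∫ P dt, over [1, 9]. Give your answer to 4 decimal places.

140.9900

h = 1, n = 8.
(h/3)·[y₀ + 4y₁ + 2y₂ + 4y₃ + 2y₄ + 4y₅ + 2y₆ + 4y₇ + y₈] = 0.333333·(422.97) = 140.9900.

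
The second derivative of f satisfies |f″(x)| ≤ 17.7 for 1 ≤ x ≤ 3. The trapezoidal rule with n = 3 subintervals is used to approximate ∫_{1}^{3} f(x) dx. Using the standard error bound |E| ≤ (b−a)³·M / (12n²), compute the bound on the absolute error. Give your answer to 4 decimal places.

|E| ≤ (2)³·17.7 / (12·3²) = 141.6/108 = 1.3111.

1.3111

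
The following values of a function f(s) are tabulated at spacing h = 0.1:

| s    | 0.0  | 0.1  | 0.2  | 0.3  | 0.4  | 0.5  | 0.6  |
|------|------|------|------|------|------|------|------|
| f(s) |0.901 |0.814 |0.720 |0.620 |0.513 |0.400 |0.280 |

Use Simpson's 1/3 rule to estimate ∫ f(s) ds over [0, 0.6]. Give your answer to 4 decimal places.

h = 0.1, n = 6.
(h/3)·[y₀ + 4y₁ + 2y₂ + 4y₃ + 2y₄ + 4y₅ + y₆] = 0.033333·(10.983) = 0.3661.

0.3661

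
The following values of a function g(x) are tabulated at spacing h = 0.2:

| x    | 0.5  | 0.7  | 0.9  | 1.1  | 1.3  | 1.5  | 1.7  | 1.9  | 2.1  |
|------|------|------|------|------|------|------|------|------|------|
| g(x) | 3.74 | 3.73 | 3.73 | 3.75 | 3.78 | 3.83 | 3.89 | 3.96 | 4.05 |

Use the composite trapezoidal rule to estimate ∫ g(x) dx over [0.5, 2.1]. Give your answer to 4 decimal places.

h = 0.2, n = 8.
(h/2)·[y₀ + 2y₁ + 2y₂ + 2y₃ + 2y₄ + 2y₅ + 2y₆ + 2y₇ + y₈] = 0.1·(61.13) = 6.1130.

6.1130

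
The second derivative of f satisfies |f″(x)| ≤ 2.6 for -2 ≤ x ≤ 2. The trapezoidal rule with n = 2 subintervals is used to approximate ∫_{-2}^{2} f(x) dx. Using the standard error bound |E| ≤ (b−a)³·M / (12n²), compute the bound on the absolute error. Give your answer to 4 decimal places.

|E| ≤ (4)³·2.6 / (12·2²) = 166.4/48 = 3.4667.

3.4667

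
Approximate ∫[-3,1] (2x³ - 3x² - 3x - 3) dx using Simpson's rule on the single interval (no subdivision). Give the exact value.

S = (b−a)/6 · [f(-3) + 4f(-1) + f(1)] = 0.666667·[(-75) + 4·(-5) + (-7)] = -68.

-68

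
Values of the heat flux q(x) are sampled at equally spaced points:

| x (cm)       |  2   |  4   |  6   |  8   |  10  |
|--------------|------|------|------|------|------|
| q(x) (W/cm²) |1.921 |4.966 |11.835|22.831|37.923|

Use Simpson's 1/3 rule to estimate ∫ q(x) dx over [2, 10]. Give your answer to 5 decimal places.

116.46800

h = 2, n = 4.
(h/3)·[y₀ + 4y₁ + 2y₂ + 4y₃ + y₄] = 0.666667·(174.702) = 116.46800.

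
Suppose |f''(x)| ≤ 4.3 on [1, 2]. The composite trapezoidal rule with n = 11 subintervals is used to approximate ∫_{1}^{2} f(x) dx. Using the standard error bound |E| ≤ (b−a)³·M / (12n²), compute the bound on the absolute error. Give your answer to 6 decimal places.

0.002961

|E| ≤ (1)³·4.3 / (12·11²) = 4.3/1452 = 0.002961.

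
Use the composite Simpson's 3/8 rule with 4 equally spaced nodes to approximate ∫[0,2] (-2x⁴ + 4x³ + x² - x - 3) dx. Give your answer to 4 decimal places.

-2.3704

h = (2 − 0)/3 = 0.666667.
Nodes x₀,…,x₃ = 0, 0.666667, 1.333333, 2.
f(x) = -2x⁴ + 4x³ + x² - x - 3: f₀=-3, f₁=-2.432099, f₂=0.604938, f₃=-1.
(3h/8)·[f₀ + 3f₁ + 3f₂ + f₃] = 0.25·(-9.481481) = -2.3704.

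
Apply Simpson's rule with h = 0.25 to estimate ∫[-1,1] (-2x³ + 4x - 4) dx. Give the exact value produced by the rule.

h = (1 − (-1))/8 = 0.25.
Nodes x₀,…,x₈ = -1, -0.75, -0.5, -0.25, 0, 0.25, 0.5, 0.75, 1.
f(x) = -2x³ + 4x - 4: f₀=-6, f₁=-6.15625, f₂=-5.75, f₃=-4.96875, f₄=-4, f₅=-3.03125, f₆=-2.25, f₇=-1.84375, f₈=-2.
(h/3)·[f₀ + 4f₁ + 2f₂ + 4f₃ + 2f₄ + 4f₅ + 2f₆ + 4f₇ + f₈] = 0.083333·(-96) = -8.

-8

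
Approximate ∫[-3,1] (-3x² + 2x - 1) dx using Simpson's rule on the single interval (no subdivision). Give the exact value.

S = (b−a)/6 · [f(-3) + 4f(-1) + f(1)] = 0.666667·[(-34) + 4·(-6) + (-2)] = -40.

-40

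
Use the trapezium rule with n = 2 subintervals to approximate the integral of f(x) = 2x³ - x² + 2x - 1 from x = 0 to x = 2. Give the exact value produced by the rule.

h = (2 − 0)/2 = 1.
Nodes x₀,…,x₂ = 0, 1, 2.
f(x) = 2x³ - x² + 2x - 1: f₀=-1, f₁=2, f₂=15.
(h/2)·[f₀ + 2f₁ + f₂] = 0.5·(18) = 9.

9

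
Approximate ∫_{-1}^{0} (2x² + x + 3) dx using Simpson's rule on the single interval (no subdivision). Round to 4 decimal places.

3.1667

S = (b−a)/6 · [f(-1) + 4f(-0.5) + f(0)] = 0.166667·[4 + 4·3 + 3] = 3.1667.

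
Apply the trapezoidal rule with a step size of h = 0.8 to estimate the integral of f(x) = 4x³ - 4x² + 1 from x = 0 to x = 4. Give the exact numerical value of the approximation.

183.2

h = (4 − 0)/5 = 0.8.
Nodes x₀,…,x₅ = 0, 0.8, 1.6, 2.4, 3.2, 4.
f(x) = 4x³ - 4x² + 1: f₀=1, f₁=0.488, f₂=7.144, f₃=33.256, f₄=91.112, f₅=193.
(h/2)·[f₀ + 2f₁ + 2f₂ + 2f₃ + 2f₄ + f₅] = 0.4·(458) = 183.2.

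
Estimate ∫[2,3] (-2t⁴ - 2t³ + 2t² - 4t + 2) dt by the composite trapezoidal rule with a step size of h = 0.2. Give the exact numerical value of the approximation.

h = (3 − 2)/5 = 0.2.
Nodes t₀,…,t₅ = 2, 2.2, 2.4, 2.6, 2.8, 3.
f(t) = -2t⁴ - 2t³ + 2t² - 4t + 2: f₀=-46, f₁=-65.2672, f₂=-90.0832, f₃=-121.4272, f₄=-160.3552, f₅=-208.
(h/2)·[f₀ + 2f₁ + 2f₂ + 2f₃ + 2f₄ + f₅] = 0.1·(-1128.2656) = -112.82656.

-112.82656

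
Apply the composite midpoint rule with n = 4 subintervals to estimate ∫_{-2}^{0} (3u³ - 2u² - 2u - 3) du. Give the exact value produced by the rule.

-18.875

h = (0 − (-2))/4 = 0.5.
Midpoints m₁,…,m₄ = -1.75, -1.25, -0.75, -0.25.
f(m₁)=-21.703125, f(m₂)=-9.484375, f(m₃)=-3.890625, f(m₄)=-2.671875.
h·[f(m₁) + f(m₂) + f(m₃) + f(m₄)] = 0.5·(-37.75) = -18.875.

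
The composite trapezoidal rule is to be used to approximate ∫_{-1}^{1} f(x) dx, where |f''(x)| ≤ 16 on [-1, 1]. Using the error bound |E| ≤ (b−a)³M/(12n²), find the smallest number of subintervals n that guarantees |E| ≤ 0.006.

43

Need 128/(12n²) ≤ 0.006.
n² ≥ 128/(12·0.006) = 1777.78 ⇒ n ≥ 42.1637, so the smallest n is 43.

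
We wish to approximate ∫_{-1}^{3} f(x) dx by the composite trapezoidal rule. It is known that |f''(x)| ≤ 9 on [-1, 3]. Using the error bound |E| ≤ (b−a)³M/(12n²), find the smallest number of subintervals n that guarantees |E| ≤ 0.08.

Need 576/(12n²) ≤ 0.08.
n² ≥ 576/(12·0.08) = 600 ⇒ n ≥ 24.4949, so the smallest n is 25.

25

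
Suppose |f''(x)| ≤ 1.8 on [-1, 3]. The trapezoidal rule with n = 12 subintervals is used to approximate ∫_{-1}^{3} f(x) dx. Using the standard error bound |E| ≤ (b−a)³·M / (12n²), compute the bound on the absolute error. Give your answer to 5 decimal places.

0.06667

|E| ≤ (4)³·1.8 / (12·12²) = 115.2/1728 = 0.06667.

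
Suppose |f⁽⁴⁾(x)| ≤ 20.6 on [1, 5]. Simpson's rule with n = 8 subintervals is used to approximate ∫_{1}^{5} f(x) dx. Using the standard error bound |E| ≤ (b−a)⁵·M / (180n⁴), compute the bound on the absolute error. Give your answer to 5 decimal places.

|E| ≤ (4)⁵·20.6 / (180·8⁴) = 21094.4/737280 = 0.02861.

0.02861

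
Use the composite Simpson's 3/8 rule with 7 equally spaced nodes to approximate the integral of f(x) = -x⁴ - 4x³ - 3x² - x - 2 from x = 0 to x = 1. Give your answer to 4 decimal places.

-4.7002

h = (1 − 0)/6 = 0.166667.
Nodes x₀,…,x₆ = 0, 0.166667, 0.333333, 0.5, 0.666667, 0.833333, 1.
f(x) = -x⁴ - 4x³ - 3x² - x - 2: f₀=-2, f₁=-2.269290, f₂=-2.827160, f₃=-3.8125, f₄=-5.382716, f₅=-7.713735, f₆=-11.
(3h/8)·[f₀ + 3f₁ + 3f₂ + 2f₃ + 3f₄ + 3f₅ + f₆] = 0.0625·(-75.203704) = -4.7002.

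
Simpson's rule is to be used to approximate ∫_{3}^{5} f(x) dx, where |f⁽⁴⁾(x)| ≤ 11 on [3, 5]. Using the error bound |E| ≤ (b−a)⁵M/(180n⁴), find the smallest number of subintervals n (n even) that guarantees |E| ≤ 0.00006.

Need 352/(180n⁴) ≤ 0.00006.
n⁴ ≥ 352/(180·0.00006) = 32592.6 ⇒ n ≥ 13.4363, so the smallest even n is 14. (n must be even for Simpson's rule.)

14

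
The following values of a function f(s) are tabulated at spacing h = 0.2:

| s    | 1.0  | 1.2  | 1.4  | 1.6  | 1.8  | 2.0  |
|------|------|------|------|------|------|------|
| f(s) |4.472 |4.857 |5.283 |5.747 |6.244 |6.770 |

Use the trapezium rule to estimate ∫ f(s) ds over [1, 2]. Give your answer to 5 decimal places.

h = 0.2, n = 5.
(h/2)·[y₀ + 2y₁ + 2y₂ + 2y₃ + 2y₄ + y₅] = 0.1·(55.504) = 5.55040.

5.55040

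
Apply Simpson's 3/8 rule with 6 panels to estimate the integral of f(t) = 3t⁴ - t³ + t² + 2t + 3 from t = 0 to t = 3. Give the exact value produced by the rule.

152.71875

h = (3 − 0)/6 = 0.5.
Nodes t₀,…,t₆ = 0, 0.5, 1, 1.5, 2, 2.5, 3.
f(t) = 3t⁴ - t³ + t² + 2t + 3: f₀=3, f₁=4.3125, f₂=8, f₃=20.0625, f₄=51, f₅=115.8125, f₆=234.
(3h/8)·[f₀ + 3f₁ + 3f₂ + 2f₃ + 3f₄ + 3f₅ + f₆] = 0.1875·(814.5) = 152.71875.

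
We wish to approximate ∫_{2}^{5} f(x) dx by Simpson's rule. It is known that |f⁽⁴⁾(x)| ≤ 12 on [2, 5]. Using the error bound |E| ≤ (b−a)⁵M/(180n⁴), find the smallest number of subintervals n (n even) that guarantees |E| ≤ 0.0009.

Need 2916/(180n⁴) ≤ 0.0009.
n⁴ ≥ 2916/(180·0.0009) = 18000 ⇒ n ≥ 11.5829, so the smallest even n is 12. (n must be even for Simpson's rule.)

12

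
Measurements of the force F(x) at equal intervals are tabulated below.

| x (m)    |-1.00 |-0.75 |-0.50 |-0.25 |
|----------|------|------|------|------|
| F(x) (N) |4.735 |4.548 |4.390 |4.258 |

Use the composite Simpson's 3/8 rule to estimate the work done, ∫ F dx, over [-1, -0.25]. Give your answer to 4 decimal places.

h = 0.25, n = 3.
(3h/8)·[y₀ + 3y₁ + 3y₂ + y₃] = 0.09375·(35.807) = 3.3569.

3.3569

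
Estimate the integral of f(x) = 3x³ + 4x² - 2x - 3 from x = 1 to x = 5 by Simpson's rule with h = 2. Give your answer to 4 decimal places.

597.3333

h = (5 − 1)/2 = 2.
Nodes x₀,…,x₂ = 1, 3, 5.
f(x) = 3x³ + 4x² - 2x - 3: f₀=2, f₁=108, f₂=462.
(h/3)·[f₀ + 4f₁ + f₂] = 0.666667·(896) = 597.3333.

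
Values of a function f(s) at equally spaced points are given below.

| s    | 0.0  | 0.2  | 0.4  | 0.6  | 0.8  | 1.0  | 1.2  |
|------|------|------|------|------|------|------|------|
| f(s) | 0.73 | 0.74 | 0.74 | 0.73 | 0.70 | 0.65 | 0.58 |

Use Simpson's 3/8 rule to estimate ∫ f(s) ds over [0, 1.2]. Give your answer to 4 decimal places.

h = 0.2, n = 6.
(3h/8)·[y₀ + 3y₁ + 3y₂ + 2y₃ + 3y₄ + 3y₅ + y₆] = 0.075·(11.26) = 0.8445.

0.8445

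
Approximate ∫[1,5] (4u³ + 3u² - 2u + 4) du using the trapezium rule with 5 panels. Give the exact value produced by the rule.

756.64

h = (5 − 1)/5 = 0.8.
Nodes u₀,…,u₅ = 1, 1.8, 2.6, 3.4, 4.2, 5.
f(u) = 4u³ + 3u² - 2u + 4: f₀=9, f₁=33.448, f₂=89.384, f₃=189.096, f₄=344.872, f₅=569.
(h/2)·[f₀ + 2f₁ + 2f₂ + 2f₃ + 2f₄ + f₅] = 0.4·(1891.6) = 756.64.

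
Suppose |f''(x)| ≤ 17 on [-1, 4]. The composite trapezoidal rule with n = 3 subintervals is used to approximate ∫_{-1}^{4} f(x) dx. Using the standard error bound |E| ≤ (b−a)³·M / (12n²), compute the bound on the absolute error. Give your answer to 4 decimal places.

|E| ≤ (5)³·17 / (12·3²) = 2125/108 = 19.6759.

19.6759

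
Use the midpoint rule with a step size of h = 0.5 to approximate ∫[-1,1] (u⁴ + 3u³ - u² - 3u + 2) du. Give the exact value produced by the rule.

h = (1 − (-1))/4 = 0.5.
Midpoints m₁,…,m₄ = -0.75, -0.25, 0.25, 0.75.
f(m₁)=2.73828125, f(m₂)=2.64453125, f(m₃)=1.23828125, f(m₄)=0.76953125.
h·[f(m₁) + f(m₂) + f(m₃) + f(m₄)] = 0.5·(7.390625) = 3.6953125.

3.6953125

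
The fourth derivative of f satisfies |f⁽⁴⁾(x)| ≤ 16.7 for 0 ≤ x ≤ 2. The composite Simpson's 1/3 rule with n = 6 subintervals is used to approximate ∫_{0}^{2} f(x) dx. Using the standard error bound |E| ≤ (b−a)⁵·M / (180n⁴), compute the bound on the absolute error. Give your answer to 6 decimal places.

0.002291

|E| ≤ (2)⁵·16.7 / (180·6⁴) = 534.4/233280 = 0.002291.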